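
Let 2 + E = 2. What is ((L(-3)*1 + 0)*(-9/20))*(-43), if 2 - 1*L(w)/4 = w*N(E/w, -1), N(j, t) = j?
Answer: 774/5 ≈ 154.80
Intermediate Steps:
E = 0 (E = -2 + 2 = 0)
L(w) = 8 (L(w) = 8 - 4*w*0/w = 8 - 4*w*0 = 8 - 4*0 = 8 + 0 = 8)
((L(-3)*1 + 0)*(-9/20))*(-43) = ((8*1 + 0)*(-9/20))*(-43) = ((8 + 0)*(-9*1/20))*(-43) = (8*(-9/20))*(-43) = -18/5*(-43) = 774/5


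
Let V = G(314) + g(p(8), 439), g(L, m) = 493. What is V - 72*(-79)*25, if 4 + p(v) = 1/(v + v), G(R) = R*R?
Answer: 241289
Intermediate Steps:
G(R) = R²
p(v) = -4 + 1/(2*v) (p(v) = -4 + 1/(v + v) = -4 + 1/(2*v))
V = 99089 (V = 314² + 493 = 98596 + 493 = 99089)
V - 72*(-79)*25 = 99089 - 72*(-79)*25 = 99089 + 5688*25 = 99089 + 142200 = 241289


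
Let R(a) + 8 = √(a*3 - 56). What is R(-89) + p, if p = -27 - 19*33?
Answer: -662 + I*√323 ≈ -662.0 + 17.972*I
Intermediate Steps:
R(a) = -8 + √(-56 + 3*a) (R(a) = -8 + √(a*3 - 56) = -8 + √(3*a - 56) = -8 + √(-56 + 3*a))
p = -654 (p = -27 - 627 = -654)
R(-89) + p = (-8 + √(-56 + 3*(-89))) - 654 = (-8 + √(-56 - 267)) - 654 = (-8 + √(-323)) - 654 = (-8 + I*√323) - 654 = -662 + I*√323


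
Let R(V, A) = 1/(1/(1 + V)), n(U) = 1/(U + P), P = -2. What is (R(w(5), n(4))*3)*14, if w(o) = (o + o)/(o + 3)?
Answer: 189/2 ≈ 94.500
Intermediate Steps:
w(o) = 2*o/(3 + o) (w(o) = (2*o)/(3 + o) = 2*o/(3 + o))
n(U) = 1/(-2 + U) (n(U) = 1/(U - 2) = 1/(-2 + U))
R(V, A) = 1 + V
(R(w(5), n(4))*3)*14 = ((1 + 2*5/(3 + 5))*3)*14 = ((1 + 2*5/8)*3)*14 = ((1 + 2*5*(1/8))*3)*14 = ((1 + 5/4)*3)*14 = ((9/4)*3)*14 = (27/4)*14 = 189/2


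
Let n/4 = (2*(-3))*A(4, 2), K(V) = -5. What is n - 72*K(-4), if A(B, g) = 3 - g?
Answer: 336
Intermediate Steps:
n = -24 (n = 4*((2*(-3))*(3 - 1*2)) = 4*(-6*(3 - 2)) = 4*(-6*1) = 4*(-6) = -24)
n - 72*K(-4) = -24 - 72*(-5) = -24 + 360 = 336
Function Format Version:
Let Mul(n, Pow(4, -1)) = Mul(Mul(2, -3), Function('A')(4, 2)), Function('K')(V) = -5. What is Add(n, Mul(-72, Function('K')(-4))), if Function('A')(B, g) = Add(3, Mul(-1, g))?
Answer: 336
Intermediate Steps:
n = -24 (n = Mul(4, Mul(Mul(2, -3), Add(3, Mul(-1, 2)))) = Mul(4, Mul(-6, Add(3, -2))) = Mul(4, Mul(-6, 1)) = Mul(4, -6) = -24)
Add(n, Mul(-72, Function('K')(-4))) = Add(-24, Mul(-72, -5)) = Add(-24, 360) = 336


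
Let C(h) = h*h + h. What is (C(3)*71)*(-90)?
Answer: -76680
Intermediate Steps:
C(h) = h + h² (C(h) = h² + h = h + h²)
(C(3)*71)*(-90) = ((3*(1 + 3))*71)*(-90) = ((3*4)*71)*(-90) = (12*71)*(-90) = 852*(-90) = -76680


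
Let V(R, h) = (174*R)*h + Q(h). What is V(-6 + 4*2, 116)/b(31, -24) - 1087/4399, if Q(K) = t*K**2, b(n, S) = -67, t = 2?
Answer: -296037549/294733 ≈ -1004.4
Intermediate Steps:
Q(K) = 2*K**2
V(R, h) = 2*h**2 + 174*R*h (V(R, h) = (174*R)*h + 2*h**2 = 174*R*h + 2*h**2 = 2*h**2 + 174*R*h)
V(-6 + 4*2, 116)/b(31, -24) - 1087/4399 = (2*116*(116 + 87*(-6 + 4*2)))/(-67) - 1087/4399 = (2*116*(116 + 87*(-6 + 8)))*(-1/67) - 1087*1/4399 = (2*116*(116 + 87*2))*(-1/67) - 1087/4399 = (2*116*(116 + 174))*(-1/67) - 1087/4399 = (2*116*290)*(-1/67) - 1087/4399 = 67280*(-1/67) - 1087/4399 = -67280/67 - 1087/4399 = -296037549/294733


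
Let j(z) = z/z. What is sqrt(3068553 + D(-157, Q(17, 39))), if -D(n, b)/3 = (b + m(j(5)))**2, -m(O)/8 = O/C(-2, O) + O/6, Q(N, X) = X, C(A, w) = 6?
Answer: sqrt(27581334)/3 ≈ 1750.6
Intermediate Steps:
j(z) = 1
m(O) = -8*O/3 (m(O) = -8*(O/6 + O/6) = -8*O/3)
D(n, b) = -3*(-8/3 + b)**2 (D(n, b) = -3*(b - 8/3*1)**2 = -3*(b - 8/3)**2 = -3*(-8/3 + b)**2)
sqrt(3068553 + D(-157, Q(17, 39))) = sqrt(3068553 - (-8 + 3*39)**2/3) = sqrt(3068553 - (-8 + 117)**2/3) = sqrt(3068553 - 1/3*109**2) = sqrt(3068553 - 1/3*11881) = sqrt(3068553 - 11881/3) = sqrt(9193778/3) = sqrt(27581334)/3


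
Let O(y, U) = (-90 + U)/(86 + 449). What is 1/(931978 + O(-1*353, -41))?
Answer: 535/498608099 ≈ 1.0730e-6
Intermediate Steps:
O(y, U) = -18/107 + U/535 (O(y, U) = (-90 + U)/535 = (-90 + U)*(1/535) = -18/107 + U/535)
1/(931978 + O(-1*353, -41)) = 1/(931978 + (-18/107 + (1/535)*(-41))) = 1/(931978 + (-18/107 - 41/535)) = 1/(931978 - 131/535) = 1/(498608099/535) = 535/498608099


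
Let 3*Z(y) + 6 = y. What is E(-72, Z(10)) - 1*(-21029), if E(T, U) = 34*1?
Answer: 21063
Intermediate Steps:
Z(y) = -2 + y/3
E(T, U) = 34
E(-72, Z(10)) - 1*(-21029) = 34 - 1*(-21029) = 34 + 21029 = 21063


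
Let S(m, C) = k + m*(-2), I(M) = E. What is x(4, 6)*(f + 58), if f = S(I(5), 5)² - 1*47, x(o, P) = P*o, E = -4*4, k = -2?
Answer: 21864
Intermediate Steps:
E = -16
I(M) = -16
S(m, C) = -2 - 2*m (S(m, C) = -2 + m*(-2) = -2 - 2*m)
f = 853 (f = (-2 - 2*(-16))² - 1*47 = (-2 + 32)² - 47 = 30² - 47 = 900 - 47 = 853)
x(4, 6)*(f + 58) = (6*4)*(853 + 58) = 24*911 = 21864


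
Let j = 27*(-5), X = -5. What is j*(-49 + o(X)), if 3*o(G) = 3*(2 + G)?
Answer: 7020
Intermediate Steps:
o(G) = 2 + G (o(G) = (3*(2 + G))/3 = (6 + 3*G)/3 = 2 + G)
j = -135
j*(-49 + o(X)) = -135*(-49 + (2 - 5)) = -135*(-49 - 3) = -135*(-52) = 7020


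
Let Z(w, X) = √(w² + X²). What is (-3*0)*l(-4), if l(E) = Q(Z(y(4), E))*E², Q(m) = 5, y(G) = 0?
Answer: 0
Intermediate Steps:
Z(w, X) = √(X² + w²)
l(E) = 5*E²
(-3*0)*l(-4) = (-3*0)*(5*(-4)²) = (-3*0)*(5*16) = 0*80 = 0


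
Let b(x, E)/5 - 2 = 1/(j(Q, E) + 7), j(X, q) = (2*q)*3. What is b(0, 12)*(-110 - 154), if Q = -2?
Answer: -209880/79 ≈ -2656.7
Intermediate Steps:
j(X, q) = 6*q
b(x, E) = 10 + 5/(7 + 6*E) (b(x, E) = 10 + 5/(6*E + 7) = 10 + 5/(7 + 6*E))
b(0, 12)*(-110 - 154) = (15*(5 + 4*12)/(7 + 6*12))*(-110 - 154) = (15*(5 + 48)/(7 + 72))*(-264) = (15*53/79)*(-264) = (15*(1/79)*53)*(-264) = (795/79)*(-264) = -209880/79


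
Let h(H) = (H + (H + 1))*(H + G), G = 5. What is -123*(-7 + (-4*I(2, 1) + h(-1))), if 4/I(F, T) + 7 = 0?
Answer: 7503/7 ≈ 1071.9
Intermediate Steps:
I(F, T) = -4/7 (I(F, T) = 4/(-7 + 0) = 4/(-7) = 4*(-⅐) = -4/7)
h(H) = (1 + 2*H)*(5 + H) (h(H) = (H + (H + 1))*(H + 5) = (H + (1 + H))*(5 + H) = (1 + 2*H)*(5 + H))
-123*(-7 + (-4*I(2, 1) + h(-1))) = -123*(-7 + (-4*(-4/7) + (5 + 2*(-1)² + 11*(-1)))) = -123*(-7 + (16/7 + (5 + 2*1 - 11))) = -123*(-7 + (16/7 + (5 + 2 - 11))) = -123*(-7 + (16/7 - 4)) = -123*(-7 - 12/7) = -123*(-61/7) = 7503/7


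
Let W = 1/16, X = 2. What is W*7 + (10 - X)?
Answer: 135/16 ≈ 8.4375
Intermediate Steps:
W = 1/16 ≈ 0.062500
W*7 + (10 - X) = (1/16)*7 + (10 - 1*2) = 7/16 + (10 - 2) = 7/16 + 8 = 135/16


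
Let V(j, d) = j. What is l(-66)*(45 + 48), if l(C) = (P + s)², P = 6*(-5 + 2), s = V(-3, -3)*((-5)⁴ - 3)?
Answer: 330099408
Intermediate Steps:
s = -1866 (s = -3*((-5)⁴ - 3) = -3*(625 - 3) = -3*622 = -1866)
P = -18 (P = 6*(-3) = -18)
l(C) = 3549456 (l(C) = (-18 - 1866)² = (-1884)² = 3549456)
l(-66)*(45 + 48) = 3549456*(45 + 48) = 3549456*93 = 330099408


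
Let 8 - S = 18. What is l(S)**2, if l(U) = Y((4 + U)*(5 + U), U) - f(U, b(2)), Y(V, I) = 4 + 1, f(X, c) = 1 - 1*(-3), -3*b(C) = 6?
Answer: 1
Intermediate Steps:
S = -10 (S = 8 - 1*18 = 8 - 18 = -10)
b(C) = -2 (b(C) = -1/3*6 = -2)
f(X, c) = 4 (f(X, c) = 1 + 3 = 4)
Y(V, I) = 5
l(U) = 1 (l(U) = 5 - 1*4 = 5 - 4 = 1)
l(S)**2 = 1**2 = 1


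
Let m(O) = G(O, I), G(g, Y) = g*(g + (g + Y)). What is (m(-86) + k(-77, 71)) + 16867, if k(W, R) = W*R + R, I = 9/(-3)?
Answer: 26521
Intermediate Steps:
I = -3 (I = 9*(-⅓) = -3)
G(g, Y) = g*(Y + 2*g) (G(g, Y) = g*(g + (Y + g)) = g*(Y + 2*g))
m(O) = O*(-3 + 2*O)
k(W, R) = R + R*W (k(W, R) = R*W + R = R + R*W)
(m(-86) + k(-77, 71)) + 16867 = (-86*(-3 + 2*(-86)) + 71*(1 - 77)) + 16867 = (-86*(-3 - 172) + 71*(-76)) + 16867 = (-86*(-175) - 5396) + 16867 = (15050 - 5396) + 16867 = 9654 + 16867 = 26521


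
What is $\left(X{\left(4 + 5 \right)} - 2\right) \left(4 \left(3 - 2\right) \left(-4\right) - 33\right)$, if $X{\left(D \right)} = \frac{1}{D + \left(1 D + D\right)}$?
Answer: $\frac{2597}{27} \approx 96.185$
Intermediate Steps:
$X{\left(D \right)} = \frac{1}{3 D}$ ($X{\left(D \right)} = \frac{1}{D + \left(D + D\right)} = \frac{1}{D + 2 D} = \frac{1}{3 D}$)
$\left(X{\left(4 + 5 \right)} - 2\right) \left(4 \left(3 - 2\right) \left(-4\right) - 33\right) = \left(\frac{1}{3 \left(4 + 5\right)} - 2\right) \left(4 \left(3 - 2\right) \left(-4\right) - 33\right) = \left(\frac{1}{3 \cdot 9} - 2\right) \left(4 \cdot 1 \left(-4\right) - 33\right) = \left(\frac{1}{3} \cdot \frac{1}{9} - 2\right) \left(4 \left(-4\right) - 33\right) = \left(\frac{1}{27} - 2\right) \left(-16 - 33\right) = \left(- \frac{53}{27}\right) \left(-49\right) = \frac{2597}{27}$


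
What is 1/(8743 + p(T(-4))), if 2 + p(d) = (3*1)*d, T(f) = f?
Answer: 1/8729 ≈ 0.00011456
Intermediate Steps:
p(d) = -2 + 3*d (p(d) = -2 + (3*1)*d = -2 + 3*d)
1/(8743 + p(T(-4))) = 1/(8743 + (-2 + 3*(-4))) = 1/(8743 + (-2 - 12)) = 1/(8743 - 14) = 1/8729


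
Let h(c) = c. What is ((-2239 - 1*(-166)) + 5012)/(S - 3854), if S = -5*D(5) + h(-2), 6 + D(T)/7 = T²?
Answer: -2939/4521 ≈ -0.65008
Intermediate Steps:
D(T) = -42 + 7*T²
S = -667 (S = -5*(-42 + 7*5²) - 2 = -5*(-42 + 7*25) - 2 = -5*(-42 + 175) - 2 = -5*133 - 2 = -665 - 2 = -667)
((-2239 - 1*(-166)) + 5012)/(S - 3854) = ((-2239 - 1*(-166)) + 5012)/(-667 - 3854) = ((-2239 + 166) + 5012)/(-4521) = (-2073 + 5012)*(-1/4521) = 2939*(-1/4521) = -2939/4521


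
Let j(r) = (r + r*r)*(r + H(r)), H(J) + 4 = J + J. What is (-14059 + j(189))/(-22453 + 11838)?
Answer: -1836661/965 ≈ -1903.3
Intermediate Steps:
H(J) = -4 + 2*J (H(J) = -4 + (J + J) = -4 + 2*J)
j(r) = (-4 + 3*r)*(r + r²) (j(r) = (r + r*r)*(r + (-4 + 2*r)) = (r + r²)*(-4 + 3*r) = (-4 + 3*r)*(r + r²))
(-14059 + j(189))/(-22453 + 11838) = (-14059 + 189*(-4 - 1*189 + 3*189²))/(-22453 + 11838) = (-14059 + 189*(-4 - 189 + 3*35721))/(-10615) = (-14059 + 189*(-4 - 189 + 107163))*(-1/10615) = (-14059 + 189*106970)*(-1/10615) = (-14059 + 20217330)*(-1/10615) = 20203271*(-1/10615) = -1836661/965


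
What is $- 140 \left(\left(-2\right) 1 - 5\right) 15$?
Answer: $14700$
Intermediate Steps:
$- 140 \left(\left(-2\right) 1 - 5\right) 15 = - 140 \left(-2 - 5\right) 15 = - 140 \left(\left(-7\right) 15\right) = \left(-140\right) \left(-105\right) = 14700$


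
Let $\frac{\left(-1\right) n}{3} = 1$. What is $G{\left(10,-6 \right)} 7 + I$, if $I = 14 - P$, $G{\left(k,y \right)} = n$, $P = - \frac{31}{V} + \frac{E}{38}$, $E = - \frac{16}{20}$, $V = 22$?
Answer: $- \frac{11641}{2090} \approx -5.5699$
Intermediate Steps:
$E = - \frac{4}{5}$ ($E = \left(-16\right) \frac{1}{20} = - \frac{4}{5} \approx -0.8$)
$P = - \frac{2989}{2090}$ ($P = - \frac{31}{22} - \frac{4}{5 \cdot 38} = \left(-31\right) \frac{1}{22} - \frac{2}{95} = - \frac{31}{22} - \frac{2}{95} = - \frac{2989}{2090} \approx -1.4301$)
$n = -3$ ($n = \left(-3\right) 1 = -3$)
$G{\left(k,y \right)} = -3$
$I = \frac{32249}{2090}$ ($I = 14 - - \frac{2989}{2090} = 14 + \frac{2989}{2090} = \frac{32249}{2090} \approx 15.43$)
$G{\left(10,-6 \right)} 7 + I = \left(-3\right) 7 + \frac{32249}{2090} = -21 + \frac{32249}{2090} = - \frac{11641}{2090}$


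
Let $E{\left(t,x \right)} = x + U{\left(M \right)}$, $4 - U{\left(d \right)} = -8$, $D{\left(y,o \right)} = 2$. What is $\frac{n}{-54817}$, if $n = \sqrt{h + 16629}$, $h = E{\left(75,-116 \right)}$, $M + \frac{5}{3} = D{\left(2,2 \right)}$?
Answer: $- \frac{5 \sqrt{661}}{54817} \approx -0.0023451$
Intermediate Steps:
$M = \frac{1}{3}$ ($M = - \frac{5}{3} + 2 = \frac{1}{3} \approx 0.33333$)
$U{\left(d \right)} = 12$ ($U{\left(d \right)} = 4 - -8 = 4 + 8 = 12$)
$E{\left(t,x \right)} = 12 + x$ ($E{\left(t,x \right)} = x + 12 = 12 + x$)
$h = -104$ ($h = 12 - 116 = -104$)
$n = 5 \sqrt{661}$ ($n = \sqrt{-104 + 16629} = \sqrt{16525} = 5 \sqrt{661} \approx 128.55$)
$\frac{n}{-54817} = \frac{5 \sqrt{661}}{-54817} = 5 \sqrt{661} \left(- \frac{1}{54817}\right) = - \frac{5 \sqrt{661}}{54817}$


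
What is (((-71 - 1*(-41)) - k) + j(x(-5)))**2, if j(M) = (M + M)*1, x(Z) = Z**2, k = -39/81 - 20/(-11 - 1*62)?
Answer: 1586349241/3884841 ≈ 408.34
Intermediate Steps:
k = -409/1971 (k = -39*1/81 - 20/(-11 - 62) = -13/27 - 20/(-73) = -13/27 - 20*(-1/73) = -13/27 + 20/73 = -409/1971 ≈ -0.20751)
j(M) = 2*M (j(M) = (2*M)*1 = 2*M)
(((-71 - 1*(-41)) - k) + j(x(-5)))**2 = (((-71 - 1*(-41)) - 1*(-409/1971)) + 2*(-5)**2)**2 = (((-71 + 41) + 409/1971) + 2*25)**2 = ((-30 + 409/1971) + 50)**2 = (-58721/1971 + 50)**2 = (39829/1971)**2 = 1586349241/3884841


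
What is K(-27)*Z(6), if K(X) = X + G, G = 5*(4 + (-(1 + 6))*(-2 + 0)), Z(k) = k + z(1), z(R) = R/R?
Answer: 441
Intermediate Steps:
z(R) = 1
Z(k) = 1 + k (Z(k) = k + 1 = 1 + k)
G = 90 (G = 5*(4 - 1*7*(-2)) = 5*(4 - 7*(-2)) = 5*(4 + 14) = 5*18 = 90)
K(X) = 90 + X (K(X) = X + 90 = 90 + X)
K(-27)*Z(6) = (90 - 27)*(1 + 6) = 63*7 = 441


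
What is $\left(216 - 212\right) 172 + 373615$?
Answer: $374303$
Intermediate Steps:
$\left(216 - 212\right) 172 + 373615 = 4 \cdot 172 + 373615 = 688 + 373615 = 374303$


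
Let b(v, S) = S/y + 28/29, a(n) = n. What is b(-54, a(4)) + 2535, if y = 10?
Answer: 367773/145 ≈ 2536.4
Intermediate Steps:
b(v, S) = 28/29 + S/10 (b(v, S) = S/10 + 28/29 = 28/29 + S/10)
b(-54, a(4)) + 2535 = (28/29 + (1/10)*4) + 2535 = (28/29 + 2/5) + 2535 = 198/145 + 2535 = 367773/145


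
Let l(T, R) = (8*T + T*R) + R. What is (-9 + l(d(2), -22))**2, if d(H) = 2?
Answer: 3481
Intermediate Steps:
l(T, R) = R + 8*T + R*T (l(T, R) = (8*T + R*T) + R = R + 8*T + R*T)
(-9 + l(d(2), -22))**2 = (-9 + (-22 + 8*2 - 22*2))**2 = (-9 + (-22 + 16 - 44))**2 = (-9 - 50)**2 = (-59)**2 = 3481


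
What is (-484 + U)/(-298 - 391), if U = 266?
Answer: 218/689 ≈ 0.31640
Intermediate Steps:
(-484 + U)/(-298 - 391) = (-484 + 266)/(-298 - 391) = -218/(-689) = -218*(-1/689) = 218/689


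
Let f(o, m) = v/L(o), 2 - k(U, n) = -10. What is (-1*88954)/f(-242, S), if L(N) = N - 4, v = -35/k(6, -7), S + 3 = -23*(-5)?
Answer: -262592208/35 ≈ -7.5026e+6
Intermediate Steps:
S = 112 (S = -3 - 23*(-5) = -3 + 115 = 112)
k(U, n) = 12 (k(U, n) = 2 - 1*(-10) = 2 + 10 = 12)
v = -35/12 ≈ -2.9167
L(N) = -4 + N
f(o, m) = -35/(12*(-4 + o))
(-1*88954)/f(-242, S) = (-1*88954)/((-35/(-48 + 12*(-242)))) = -88954/((-35/(-48 - 2904))) = -88954/((-35/(-2952))) = -88954/((-35*(-1/2952))) = -88954/35/2952 = -88954*2952/35 = -262592208/35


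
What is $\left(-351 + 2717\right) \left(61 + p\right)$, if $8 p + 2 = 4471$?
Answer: $\frac{5864131}{4} \approx 1.466 \cdot 10^{6}$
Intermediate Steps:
$p = \frac{4469}{8}$ ($p = - \frac{1}{4} + \frac{1}{8} \cdot 4471 = - \frac{1}{4} + \frac{4471}{8} = \frac{4469}{8} \approx 558.63$)
$\left(-351 + 2717\right) \left(61 + p\right) = \left(-351 + 2717\right) \left(61 + \frac{4469}{8}\right) = 2366 \cdot \frac{4957}{8} = \frac{5864131}{4}$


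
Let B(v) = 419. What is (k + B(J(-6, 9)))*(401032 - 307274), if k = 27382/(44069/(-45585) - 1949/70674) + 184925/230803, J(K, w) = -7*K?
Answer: -626619445413229346696548/246449725533271 ≈ -2.5426e+9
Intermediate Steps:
k = -6786632871795613555/246449725533271 (k = 27382/(44069*(-1/45585) - 1949*1/70674) + 184925*(1/230803) = 27382/(-44069/45585 - 1949/70674) + 184925/230803 = 27382/(-1067792557/1073891430) + 184925/230803 = 27382*(-1073891430/1067792557) + 184925/230803 = -29405295136260/1067792557 + 184925/230803 = -6786632871795613555/246449725533271 ≈ -27538.)
(k + B(J(-6, 9)))*(401032 - 307274) = (-6786632871795613555/246449725533271 + 419)*(401032 - 307274) = -6683370436797173006/246449725533271*93758 = -626619445413229346696548/246449725533271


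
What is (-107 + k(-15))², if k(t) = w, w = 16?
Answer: 8281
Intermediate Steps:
k(t) = 16
(-107 + k(-15))² = (-107 + 16)² = (-91)² = 8281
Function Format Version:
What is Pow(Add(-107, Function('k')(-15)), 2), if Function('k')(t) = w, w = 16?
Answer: 8281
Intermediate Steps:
Function('k')(t) = 16
Pow(Add(-107, Function('k')(-15)), 2) = Pow(Add(-107, 16), 2) = Pow(-91, 2) = 8281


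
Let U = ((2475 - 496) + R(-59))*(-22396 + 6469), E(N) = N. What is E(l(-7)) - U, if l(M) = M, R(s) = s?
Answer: 30579833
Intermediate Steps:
U = -30579840 (U = ((2475 - 496) - 59)*(-22396 + 6469) = (1979 - 59)*(-15927) = 1920*(-15927) = -30579840)
E(l(-7)) - U = -7 - 1*(-30579840) = -7 + 30579840 = 30579833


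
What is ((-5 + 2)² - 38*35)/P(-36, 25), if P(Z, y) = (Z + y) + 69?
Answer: -1321/58 ≈ -22.776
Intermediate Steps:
P(Z, y) = 69 + Z + y
((-5 + 2)² - 38*35)/P(-36, 25) = ((-5 + 2)² - 38*35)/(69 - 36 + 25) = ((-3)² - 1330)/58 = (9 - 1330)*(1/58) = -1321*1/58 = -1321/58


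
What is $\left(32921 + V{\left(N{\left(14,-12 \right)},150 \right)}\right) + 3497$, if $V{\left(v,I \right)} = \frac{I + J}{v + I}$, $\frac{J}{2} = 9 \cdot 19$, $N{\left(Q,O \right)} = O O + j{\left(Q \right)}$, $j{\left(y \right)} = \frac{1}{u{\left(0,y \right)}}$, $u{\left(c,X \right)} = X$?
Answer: $\frac{149939794}{4117} \approx 36420.0$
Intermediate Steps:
$j{\left(y \right)} = \frac{1}{y}$
$N{\left(Q,O \right)} = O^{2} + \frac{1}{Q}$ ($N{\left(Q,O \right)} = O O + \frac{1}{Q} = O^{2} + \frac{1}{Q}$)
$J = 342$ ($J = 2 \cdot 9 \cdot 19 = 2 \cdot 171 = 342$)
$V{\left(v,I \right)} = \frac{342 + I}{I + v}$ ($V{\left(v,I \right)} = \frac{I + 342}{v + I} = \frac{342 + I}{I + v}$)
$\left(32921 + V{\left(N{\left(14,-12 \right)},150 \right)}\right) + 3497 = \left(32921 + \frac{342 + 150}{150 + \left(\left(-12\right)^{2} + \frac{1}{14}\right)}\right) + 3497 = \left(32921 + \frac{1}{150 + \left(144 + \frac{1}{14}\right)} 492\right) + 3497 = \left(32921 + \frac{1}{150 + \frac{2017}{14}} \cdot 492\right) + 3497 = \left(32921 + \frac{1}{\frac{4117}{14}} \cdot 492\right) + 3497 = \left(32921 + \frac{14}{4117} \cdot 492\right) + 3497 = \left(32921 + \frac{6888}{4117}\right) + 3497 = \frac{135542645}{4117} + 3497 = \frac{149939794}{4117}$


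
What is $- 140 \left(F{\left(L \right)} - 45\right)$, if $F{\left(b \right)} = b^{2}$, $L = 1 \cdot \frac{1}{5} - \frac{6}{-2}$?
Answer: $\frac{24332}{5} \approx 4866.4$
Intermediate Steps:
$L = \frac{16}{5}$ ($L = 1 \cdot \frac{1}{5} - -3 = \frac{1}{5} + 3 = \frac{16}{5} \approx 3.2$)
$- 140 \left(F{\left(L \right)} - 45\right) = - 140 \left(\left(\frac{16}{5}\right)^{2} - 45\right) = - 140 \left(\frac{256}{25} - 45\right) = \left(-140\right) \left(- \frac{869}{25}\right) = \frac{24332}{5}$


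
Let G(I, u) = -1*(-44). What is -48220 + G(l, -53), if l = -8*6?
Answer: -48176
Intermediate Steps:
l = -48
G(I, u) = 44
-48220 + G(l, -53) = -48220 + 44 = -48176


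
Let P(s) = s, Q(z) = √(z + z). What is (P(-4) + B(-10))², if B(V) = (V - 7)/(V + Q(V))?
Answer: (209*I + 368*√5)/(40*(√5 + 2*I)) ≈ 6.2722 - 3.2734*I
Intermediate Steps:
Q(z) = √2*√z (Q(z) = √(2*z) = √2*√z)
B(V) = (-7 + V)/(V + √2*√V) (B(V) = (V - 7)/(V + √2*√V) = (-7 + V)/(V + √2*√V))
(P(-4) + B(-10))² = (-4 + (-7 - 10)/(-10 + √2*√(-10)))² = (-4 - 17/(-10 + √2*(I*√10)))² = (-4 - 17/(-10 + 2*I*√5))²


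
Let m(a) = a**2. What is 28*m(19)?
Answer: 10108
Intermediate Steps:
28*m(19) = 28*19**2 = 28*361 = 10108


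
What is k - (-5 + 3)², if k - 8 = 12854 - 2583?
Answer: 10275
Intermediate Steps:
k = 10279 (k = 8 + (12854 - 2583) = 8 + 10271 = 10279)
k - (-5 + 3)² = 10279 - (-5 + 3)² = 10279 - 1*(-2)² = 10279 - 1*4 = 10279 - 4 = 10275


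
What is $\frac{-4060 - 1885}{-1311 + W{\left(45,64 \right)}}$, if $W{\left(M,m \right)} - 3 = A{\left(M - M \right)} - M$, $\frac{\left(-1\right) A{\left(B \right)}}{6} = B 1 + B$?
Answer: $\frac{145}{33} \approx 4.3939$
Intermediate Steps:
$A{\left(B \right)} = - 12 B$ ($A{\left(B \right)} = - 6 \left(B 1 + B\right) = - 6 \left(B + B\right) = - 6 \cdot 2 B = - 12 B$)
$W{\left(M,m \right)} = 3 - M$ ($W{\left(M,m \right)} = 3 - \left(M + 12 \left(M - M\right)\right) = 3 - M$)
$\frac{-4060 - 1885}{-1311 + W{\left(45,64 \right)}} = \frac{-4060 - 1885}{-1311 + \left(3 - 45\right)} = - \frac{5945}{-1311 + \left(3 - 45\right)} = - \frac{5945}{-1311 - 42} = - \frac{5945}{-1353} = \left(-5945\right) \left(- \frac{1}{1353}\right) = \frac{145}{33}$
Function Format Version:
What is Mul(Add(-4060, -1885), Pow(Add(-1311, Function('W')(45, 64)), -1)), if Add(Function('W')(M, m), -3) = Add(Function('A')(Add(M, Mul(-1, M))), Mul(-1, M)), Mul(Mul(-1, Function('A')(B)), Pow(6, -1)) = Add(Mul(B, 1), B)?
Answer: Rational(145, 33) ≈ 4.3939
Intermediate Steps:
Function('A')(B) = Mul(-12, B) (Function('A')(B) = Mul(-6, Add(Mul(B, 1), B)) = Mul(-6, Add(B, B)) = Mul(-6, Mul(2, B)) = Mul(-12, B))
Function('W')(M, m) = Add(3, Mul(-1, M)) (Function('W')(M, m) = Add(3, Add(Mul(-12, Add(M, Mul(-1, M))), Mul(-1, M))) = Add(3, Add(Mul(-12, 0), Mul(-1, M))) = Add(3, Add(0, Mul(-1, M))) = Add(3, Mul(-1, M)))
Mul(Add(-4060, -1885), Pow(Add(-1311, Function('W')(45, 64)), -1)) = Mul(Add(-4060, -1885), Pow(Add(-1311, Add(3, Mul(-1, 45))), -1)) = Mul(-5945, Pow(Add(-1311, Add(3, -45)), -1)) = Mul(-5945, Pow(Add(-1311, -42), -1)) = Mul(-5945, Pow(-1353, -1)) = Mul(-5945, Rational(-1, 1353)) = Rational(145, 33)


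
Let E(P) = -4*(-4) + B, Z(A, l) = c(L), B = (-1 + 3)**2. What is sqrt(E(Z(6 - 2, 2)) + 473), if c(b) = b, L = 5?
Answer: sqrt(493) ≈ 22.204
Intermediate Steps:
B = 4 (B = 2**2 = 4)
Z(A, l) = 5
E(P) = 20 (E(P) = -4*(-4) + 4 = 16 + 4 = 20)
sqrt(E(Z(6 - 2, 2)) + 473) = sqrt(20 + 473) = sqrt(493)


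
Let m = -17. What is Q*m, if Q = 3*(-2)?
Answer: 102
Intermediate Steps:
Q = -6
Q*m = -6*(-17) = 102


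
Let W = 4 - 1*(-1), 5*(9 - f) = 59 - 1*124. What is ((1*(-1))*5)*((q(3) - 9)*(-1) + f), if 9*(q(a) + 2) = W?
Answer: -1460/9 ≈ -162.22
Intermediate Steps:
f = 22 (f = 9 - (59 - 1*124)/5 = 9 - (59 - 124)/5 = 9 - ⅕*(-65) = 9 + 13 = 22)
W = 5 (W = 4 + 1 = 5)
q(a) = -13/9 (q(a) = -2 + (⅑)*5 = -2 + 5/9 = -13/9)
((1*(-1))*5)*((q(3) - 9)*(-1) + f) = ((1*(-1))*5)*((-13/9 - 9)*(-1) + 22) = (-1*5)*(-94/9*(-1) + 22) = -5*(94/9 + 22) = -5*292/9 = -1460/9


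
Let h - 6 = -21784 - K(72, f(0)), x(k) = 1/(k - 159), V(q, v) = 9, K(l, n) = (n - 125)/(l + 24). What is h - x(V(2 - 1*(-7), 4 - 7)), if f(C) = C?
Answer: -17421353/800 ≈ -21777.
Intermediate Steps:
K(l, n) = (-125 + n)/(24 + l)
x(k) = 1/(-159 + k)
h = -2090563/96 (h = 6 + (-21784 - (-125 + 0)/(24 + 72)) = 6 + (-21784 - (-125)/96) = 6 + (-21784 - 1*(-125/96)) = 6 + (-21784 + 125/96) = 6 - 2091139/96 = -2090563/96 ≈ -21777.)
h - x(V(2 - 1*(-7), 4 - 7)) = -2090563/96 - 1/(-159 + 9) = -2090563/96 - 1/(-150) = -2090563/96 - 1*(-1/150) = -2090563/96 + 1/150 = -17421353/800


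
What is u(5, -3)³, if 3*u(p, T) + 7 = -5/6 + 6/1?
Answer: -1331/5832 ≈ -0.22822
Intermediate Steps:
u(p, T) = -11/18 (u(p, T) = -7/3 + (-5/6 + 6/1)/3 = -7/3 + (-5*⅙ + 6*1)/3 = -7/3 + (-⅚ + 6)/3 = -7/3 + (⅓)*(31/6) = -7/3 + 31/18 = -11/18)
u(5, -3)³ = (-11/18)³ = -1331/5832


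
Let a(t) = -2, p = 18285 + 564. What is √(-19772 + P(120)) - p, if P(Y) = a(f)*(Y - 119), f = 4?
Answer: -18849 + I*√19774 ≈ -18849.0 + 140.62*I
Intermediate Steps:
p = 18849
P(Y) = 238 - 2*Y (P(Y) = -2*(Y - 119) = -2*(-119 + Y) = 238 - 2*Y)
√(-19772 + P(120)) - p = √(-19772 + (238 - 2*120)) - 1*18849 = √(-19772 + (238 - 240)) - 18849 = √(-19772 - 2) - 18849 = √(-19774) - 18849 = I*√19774 - 18849 = -18849 + I*√19774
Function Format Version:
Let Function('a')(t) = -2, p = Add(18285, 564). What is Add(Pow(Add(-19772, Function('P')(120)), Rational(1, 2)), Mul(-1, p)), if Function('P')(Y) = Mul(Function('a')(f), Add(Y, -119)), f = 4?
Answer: Add(-18849, Mul(I, Pow(19774, Rational(1, 2)))) ≈ Add(-18849., Mul(140.62, I))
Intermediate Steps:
p = 18849
Function('P')(Y) = Add(238, Mul(-2, Y)) (Function('P')(Y) = Mul(-2, Add(Y, -119)) = Mul(-2, Add(-119, Y)) = Add(238, Mul(-2, Y)))
Add(Pow(Add(-19772, Function('P')(120)), Rational(1, 2)), Mul(-1, p)) = Add(Pow(Add(-19772, Add(238, Mul(-2, 120))), Rational(1, 2)), Mul(-1, 18849)) = Add(Pow(Add(-19772, Add(238, -240)), Rational(1, 2)), -18849) = Add(Pow(Add(-19772, -2), Rational(1, 2)), -18849) = Add(Pow(-19774, Rational(1, 2)), -18849) = Add(Mul(I, Pow(19774, Rational(1, 2))), -18849) = Add(-18849, Mul(I, Pow(19774, Rational(1, 2))))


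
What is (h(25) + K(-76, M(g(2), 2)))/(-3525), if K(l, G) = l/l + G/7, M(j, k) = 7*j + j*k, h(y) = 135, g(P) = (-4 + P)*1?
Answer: -934/24675 ≈ -0.037852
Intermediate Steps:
g(P) = -4 + P
K(l, G) = 1 + G/7 (K(l, G) = 1 + G*(⅐) = 1 + G/7)
(h(25) + K(-76, M(g(2), 2)))/(-3525) = (135 + (1 + ((-4 + 2)*(7 + 2))/7))/(-3525) = (135 + (1 + (-2*9)/7))*(-1/3525) = (135 + (1 + (⅐)*(-18)))*(-1/3525) = (135 + (1 - 18/7))*(-1/3525) = (135 - 11/7)*(-1/3525) = (934/7)*(-1/3525) = -934/24675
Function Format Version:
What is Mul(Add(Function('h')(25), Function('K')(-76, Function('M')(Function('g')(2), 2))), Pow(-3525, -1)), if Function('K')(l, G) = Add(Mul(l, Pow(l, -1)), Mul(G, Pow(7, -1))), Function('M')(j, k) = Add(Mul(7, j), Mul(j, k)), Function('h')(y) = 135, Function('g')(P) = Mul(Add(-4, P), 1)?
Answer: Rational(-934, 24675) ≈ -0.037852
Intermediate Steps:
Function('g')(P) = Add(-4, P)
Function('K')(l, G) = Add(1, Mul(Rational(1, 7), G)) (Function('K')(l, G) = Add(1, Mul(G, Rational(1, 7))) = Add(1, Mul(Rational(1, 7), G)))
Mul(Add(Function('h')(25), Function('K')(-76, Function('M')(Function('g')(2), 2))), Pow(-3525, -1)) = Mul(Add(135, Add(1, Mul(Rational(1, 7), Mul(Add(-4, 2), Add(7, 2))))), Pow(-3525, -1)) = Mul(Add(135, Add(1, Mul(Rational(1, 7), Mul(-2, 9)))), Rational(-1, 3525)) = Mul(Add(135, Add(1, Mul(Rational(1, 7), -18))), Rational(-1, 3525)) = Mul(Add(135, Add(1, Rational(-18, 7))), Rational(-1, 3525)) = Mul(Add(135, Rational(-11, 7)), Rational(-1, 3525)) = Mul(Rational(934, 7), Rational(-1, 3525)) = Rational(-934, 24675)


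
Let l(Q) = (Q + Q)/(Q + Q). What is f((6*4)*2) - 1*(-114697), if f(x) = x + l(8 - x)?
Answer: 114746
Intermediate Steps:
l(Q) = 1 (l(Q) = (2*Q)/((2*Q)) = (2*Q)*(1/(2*Q)) = 1)
f(x) = 1 + x (f(x) = x + 1 = 1 + x)
f((6*4)*2) - 1*(-114697) = (1 + (6*4)*2) - 1*(-114697) = (1 + 24*2) + 114697 = (1 + 48) + 114697 = 49 + 114697 = 114746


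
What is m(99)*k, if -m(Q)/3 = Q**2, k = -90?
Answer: 2646270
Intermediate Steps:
m(Q) = -3*Q**2
m(99)*k = -3*99**2*(-90) = -3*9801*(-90) = -29403*(-90) = 2646270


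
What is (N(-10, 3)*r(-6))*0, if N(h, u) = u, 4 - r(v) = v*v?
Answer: 0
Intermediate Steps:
r(v) = 4 - v**2 (r(v) = 4 - v*v = 4 - v**2)
(N(-10, 3)*r(-6))*0 = (3*(4 - 1*(-6)**2))*0 = (3*(4 - 1*36))*0 = (3*(4 - 36))*0 = (3*(-32))*0 = -96*0 = 0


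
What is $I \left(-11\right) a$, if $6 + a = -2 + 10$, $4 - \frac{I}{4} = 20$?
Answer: $1408$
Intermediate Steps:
$I = -64$ ($I = 16 - 80 = -64$)
$a = 2$ ($a = -6 + \left(-2 + 10\right) = -6 + 8 = 2$)
$I \left(-11\right) a = \left(-64\right) \left(-11\right) 2 = 704 \cdot 2 = 1408$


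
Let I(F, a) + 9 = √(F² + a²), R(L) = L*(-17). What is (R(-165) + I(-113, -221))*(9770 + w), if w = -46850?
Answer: -103675680 - 37080*√61610 ≈ -1.1288e+8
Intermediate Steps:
R(L) = -17*L
I(F, a) = -9 + √(F² + a²)
(R(-165) + I(-113, -221))*(9770 + w) = (-17*(-165) + (-9 + √((-113)² + (-221)²)))*(9770 - 46850) = (2805 + (-9 + √(12769 + 48841)))*(-37080) = (2805 + (-9 + √61610))*(-37080) = (2796 + √61610)*(-37080) = -103675680 - 37080*√61610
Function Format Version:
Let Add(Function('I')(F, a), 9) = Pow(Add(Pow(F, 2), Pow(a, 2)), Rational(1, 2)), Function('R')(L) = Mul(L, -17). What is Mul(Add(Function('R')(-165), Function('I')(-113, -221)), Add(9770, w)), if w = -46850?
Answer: Add(-103675680, Mul(-37080, Pow(61610, Rational(1, 2)))) ≈ -1.1288e+8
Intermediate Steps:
Function('R')(L) = Mul(-17, L)
Function('I')(F, a) = Add(-9, Pow(Add(Pow(F, 2), Pow(a, 2)), Rational(1, 2)))
Mul(Add(Function('R')(-165), Function('I')(-113, -221)), Add(9770, w)) = Mul(Add(Mul(-17, -165), Add(-9, Pow(Add(Pow(-113, 2), Pow(-221, 2)), Rational(1, 2)))), Add(9770, -46850)) = Mul(Add(2805, Add(-9, Pow(Add(12769, 48841), Rational(1, 2)))), -37080) = Mul(Add(2805, Add(-9, Pow(61610, Rational(1, 2)))), -37080) = Mul(Add(2796, Pow(61610, Rational(1, 2))), -37080) = Add(-103675680, Mul(-37080, Pow(61610, Rational(1, 2))))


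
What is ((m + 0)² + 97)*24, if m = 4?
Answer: 2712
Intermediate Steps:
((m + 0)² + 97)*24 = ((4 + 0)² + 97)*24 = (4² + 97)*24 = (16 + 97)*24 = 113*24 = 2712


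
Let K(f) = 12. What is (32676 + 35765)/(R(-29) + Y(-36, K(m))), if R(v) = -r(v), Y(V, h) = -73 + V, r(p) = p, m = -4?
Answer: -68441/80 ≈ -855.51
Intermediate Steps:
R(v) = -v
(32676 + 35765)/(R(-29) + Y(-36, K(m))) = (32676 + 35765)/(-1*(-29) + (-73 - 36)) = 68441/(29 - 109) = 68441/(-80) = 68441*(-1/80) = -68441/80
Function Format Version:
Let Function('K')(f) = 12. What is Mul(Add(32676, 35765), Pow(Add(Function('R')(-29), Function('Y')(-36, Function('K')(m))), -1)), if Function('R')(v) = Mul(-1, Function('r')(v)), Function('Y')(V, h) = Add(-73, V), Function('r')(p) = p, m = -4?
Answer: Rational(-68441, 80) ≈ -855.51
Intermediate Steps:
Function('R')(v) = Mul(-1, v)
Mul(Add(32676, 35765), Pow(Add(Function('R')(-29), Function('Y')(-36, Function('K')(m))), -1)) = Mul(Add(32676, 35765), Pow(Add(Mul(-1, -29), Add(-73, -36)), -1)) = Mul(68441, Pow(Add(29, -109), -1)) = Mul(68441, Pow(-80, -1)) = Mul(68441, Rational(-1, 80)) = Rational(-68441, 80)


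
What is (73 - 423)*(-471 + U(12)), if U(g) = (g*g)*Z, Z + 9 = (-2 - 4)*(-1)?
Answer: 316050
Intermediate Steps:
Z = -3 (Z = -9 + (-2 - 4)*(-1) = -9 - 6*(-1) = -9 + 6 = -3)
U(g) = -3*g² (U(g) = (g*g)*(-3) = g²*(-3) = -3*g²)
(73 - 423)*(-471 + U(12)) = (73 - 423)*(-471 - 3*12²) = -350*(-471 - 3*144) = -350*(-471 - 432) = -350*(-903) = 316050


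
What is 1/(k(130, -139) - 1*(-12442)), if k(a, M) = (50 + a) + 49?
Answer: 1/12671 ≈ 7.8920e-5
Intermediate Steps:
k(a, M) = 99 + a
1/(k(130, -139) - 1*(-12442)) = 1/((99 + 130) - 1*(-12442)) = 1/(229 + 12442) = 1/12671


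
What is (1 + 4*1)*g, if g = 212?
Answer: 1060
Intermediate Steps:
(1 + 4*1)*g = (1 + 4*1)*212 = (1 + 4)*212 = 5*212 = 1060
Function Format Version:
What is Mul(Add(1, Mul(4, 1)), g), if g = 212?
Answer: 1060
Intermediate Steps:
Mul(Add(1, Mul(4, 1)), g) = Mul(Add(1, Mul(4, 1)), 212) = Mul(Add(1, 4), 212) = Mul(5, 212) = 1060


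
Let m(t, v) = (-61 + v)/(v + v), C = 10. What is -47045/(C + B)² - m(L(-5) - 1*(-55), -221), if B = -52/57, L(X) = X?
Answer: -33817507989/59299604 ≈ -570.28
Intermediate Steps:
B = -52/57 (B = -52*1/57 = -52/57 ≈ -0.91228)
m(t, v) = (-61 + v)/(2*v) (m(t, v) = (-61 + v)/((2*v)) = (-61 + v)*(1/(2*v)) = (-61 + v)/(2*v))
-47045/(C + B)² - m(L(-5) - 1*(-55), -221) = -47045/(10 - 52/57)² - (-61 - 221)/(2*(-221)) = -47045/((518/57)²) - (-1)*(-282)/(2*221) = -47045/268324/3249 - 1*141/221 = -47045*3249/268324 - 141/221 = -152849205/268324 - 141/221 = -33817507989/59299604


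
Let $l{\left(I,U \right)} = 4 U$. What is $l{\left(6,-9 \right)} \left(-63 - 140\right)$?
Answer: $7308$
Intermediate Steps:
$l{\left(6,-9 \right)} \left(-63 - 140\right) = 4 \left(-9\right) \left(-63 - 140\right) = \left(-36\right) \left(-203\right) = 7308$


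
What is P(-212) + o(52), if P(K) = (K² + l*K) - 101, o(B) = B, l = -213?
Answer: 90051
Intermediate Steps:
P(K) = -101 + K² - 213*K (P(K) = (K² - 213*K) - 101 = -101 + K² - 213*K)
P(-212) + o(52) = (-101 + (-212)² - 213*(-212)) + 52 = (-101 + 44944 + 45156) + 52 = 89999 + 52 = 90051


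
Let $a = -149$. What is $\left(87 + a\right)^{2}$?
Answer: $3844$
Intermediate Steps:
$\left(87 + a\right)^{2} = \left(87 - 149\right)^{2} = \left(-62\right)^{2} = 3844$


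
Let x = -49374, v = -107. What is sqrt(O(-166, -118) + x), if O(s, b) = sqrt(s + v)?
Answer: sqrt(-49374 + I*sqrt(273)) ≈ 0.0372 + 222.2*I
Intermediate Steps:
O(s, b) = sqrt(-107 + s) (O(s, b) = sqrt(s - 107) = sqrt(-107 + s))
sqrt(O(-166, -118) + x) = sqrt(sqrt(-107 - 166) - 49374) = sqrt(sqrt(-273) - 49374) = sqrt(I*sqrt(273) - 49374) = sqrt(-49374 + I*sqrt(273))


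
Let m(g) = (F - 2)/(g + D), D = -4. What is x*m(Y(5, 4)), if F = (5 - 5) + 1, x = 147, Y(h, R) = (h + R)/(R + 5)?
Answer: 49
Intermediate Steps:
Y(h, R) = (R + h)/(5 + R)
F = 1 (F = 0 + 1 = 1)
m(g) = -1/(-4 + g) (m(g) = (1 - 2)/(g - 4) = -1/(-4 + g))
x*m(Y(5, 4)) = 147*(-1/(-4 + (4 + 5)/(5 + 4))) = 147*(-1/(-4 + 9/9)) = 147*(-1/(-4 + (1/9)*9)) = 147*(-1/(-4 + 1)) = 147*(-1/(-3)) = 147*(-1*(-1/3)) = 147*(1/3) = 49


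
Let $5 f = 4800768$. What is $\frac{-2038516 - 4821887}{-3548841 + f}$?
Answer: $\frac{11434005}{4314479} \approx 2.6501$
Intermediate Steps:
$f = \frac{4800768}{5}$ ($f = \frac{1}{5} \cdot 4800768 = \frac{4800768}{5} \approx 9.6015 \cdot 10^{5}$)
$\frac{-2038516 - 4821887}{-3548841 + f} = \frac{-2038516 - 4821887}{-3548841 + \frac{4800768}{5}} = - \frac{6860403}{- \frac{12943437}{5}} = \left(-6860403\right) \left(- \frac{5}{12943437}\right) = \frac{11434005}{4314479}$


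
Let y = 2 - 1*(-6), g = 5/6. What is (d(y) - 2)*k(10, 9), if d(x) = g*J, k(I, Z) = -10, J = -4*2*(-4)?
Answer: -740/3 ≈ -246.67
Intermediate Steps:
J = 32 (J = -8*(-4) = 32)
g = ⅚ (g = 5*(⅙) = ⅚ ≈ 0.83333)
y = 8 (y = 2 + 6 = 8)
d(x) = 80/3 (d(x) = (⅚)*32 = 80/3)
(d(y) - 2)*k(10, 9) = (80/3 - 2)*(-10) = (74/3)*(-10) = -740/3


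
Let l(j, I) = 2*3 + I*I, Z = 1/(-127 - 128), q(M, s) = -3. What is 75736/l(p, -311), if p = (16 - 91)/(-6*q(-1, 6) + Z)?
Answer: 75736/96727 ≈ 0.78299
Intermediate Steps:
Z = -1/255 (Z = 1/(-255) = -1/255 ≈ -0.0039216)
p = -19125/4589 (p = (16 - 91)/(-6*(-3) - 1/255) = -75/(18 - 1/255) = -75/4589/255 = -75*255/4589 = -19125/4589 ≈ -4.1676)
l(j, I) = 6 + I²
75736/l(p, -311) = 75736/(6 + (-311)²) = 75736/(6 + 96721) = 75736/96727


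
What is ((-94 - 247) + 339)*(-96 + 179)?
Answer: -166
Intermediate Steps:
((-94 - 247) + 339)*(-96 + 179) = (-341 + 339)*83 = -2*83 = -166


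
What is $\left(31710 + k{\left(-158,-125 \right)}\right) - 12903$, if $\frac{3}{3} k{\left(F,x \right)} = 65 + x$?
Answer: $18747$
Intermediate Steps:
$k{\left(F,x \right)} = 65 + x$
$\left(31710 + k{\left(-158,-125 \right)}\right) - 12903 = \left(31710 + \left(65 - 125\right)\right) - 12903 = \left(31710 - 60\right) - 12903 = 31650 - 12903 = 18747$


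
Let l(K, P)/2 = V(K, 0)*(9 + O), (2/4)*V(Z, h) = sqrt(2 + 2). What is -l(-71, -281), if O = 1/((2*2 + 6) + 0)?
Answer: -364/5 ≈ -72.800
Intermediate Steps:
V(Z, h) = 4 (V(Z, h) = 2*sqrt(2 + 2) = 2*sqrt(4) = 2*2 = 4)
O = 1/10 (O = 1/((4 + 6) + 0) = 1/(10 + 0) = 1/10 ≈ 0.10000)
l(K, P) = 364/5 (l(K, P) = 2*(4*(9 + 1/10)) = 2*(4*(91/10)) = 2*(182/5) = 364/5)
-l(-71, -281) = -1*364/5 = -364/5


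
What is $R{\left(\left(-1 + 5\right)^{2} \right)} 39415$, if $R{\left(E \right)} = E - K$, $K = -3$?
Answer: $748885$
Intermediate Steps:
$R{\left(E \right)} = 3 + E$ ($R{\left(E \right)} = E - -3 = E + 3 = 3 + E$)
$R{\left(\left(-1 + 5\right)^{2} \right)} 39415 = \left(3 + \left(-1 + 5\right)^{2}\right) 39415 = \left(3 + 4^{2}\right) 39415 = \left(3 + 16\right) 39415 = 19 \cdot 39415 = 748885$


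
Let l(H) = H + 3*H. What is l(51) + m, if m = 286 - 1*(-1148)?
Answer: 1638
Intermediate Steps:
m = 1434 (m = 286 + 1148 = 1434)
l(H) = 4*H
l(51) + m = 4*51 + 1434 = 204 + 1434 = 1638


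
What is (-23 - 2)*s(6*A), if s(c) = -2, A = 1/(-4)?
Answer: 50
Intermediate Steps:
A = -¼ ≈ -0.25000
(-23 - 2)*s(6*A) = (-23 - 2)*(-2) = -25*(-2) = 50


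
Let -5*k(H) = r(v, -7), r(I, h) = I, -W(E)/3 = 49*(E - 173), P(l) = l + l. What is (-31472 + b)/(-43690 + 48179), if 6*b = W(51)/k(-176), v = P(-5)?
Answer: -59955/8978 ≈ -6.6780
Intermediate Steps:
P(l) = 2*l
W(E) = 25431 - 147*E (W(E) = -147*(E - 173) = -147*(-173 + E) = -3*(-8477 + 49*E) = 25431 - 147*E)
v = -10 (v = 2*(-5) = -10)
k(H) = 2 (k(H) = -1/5*(-10) = 2)
b = 2989/2 (b = ((25431 - 147*51)/2)/6 = ((25431 - 7497)*(1/2))/6 = (17934*(1/2))/6 = (1/6)*8967 = 2989/2 ≈ 1494.5)
(-31472 + b)/(-43690 + 48179) = (-31472 + 2989/2)/(-43690 + 48179) = -59955/2/4489 = -59955/2*1/4489 = -59955/8978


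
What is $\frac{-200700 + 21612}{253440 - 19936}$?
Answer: $- \frac{11193}{14594} \approx -0.76696$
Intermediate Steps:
$\frac{-200700 + 21612}{253440 - 19936} = - \frac{179088}{253440 - 19936} = - \frac{179088}{233504} = \left(-179088\right) \frac{1}{233504} = - \frac{11193}{14594}$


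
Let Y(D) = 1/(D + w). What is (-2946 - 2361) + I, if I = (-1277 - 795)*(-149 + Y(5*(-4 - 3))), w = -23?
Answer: 8800245/29 ≈ 3.0346e+5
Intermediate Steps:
Y(D) = 1/(-23 + D) (Y(D) = 1/(D - 23) = 1/(-23 + D))
I = 8954148/29 (I = (-1277 - 795)*(-149 + 1/(-23 + 5*(-4 - 3))) = -2072*(-149 + 1/(-23 + 5*(-7))) = -2072*(-149 + 1/(-23 - 35)) = -2072*(-149 + 1/(-58)) = -2072*(-149 - 1/58) = -2072*(-8643/58) = 8954148/29 ≈ 3.0876e+5)
(-2946 - 2361) + I = (-2946 - 2361) + 8954148/29 = -5307 + 8954148/29 = 8800245/29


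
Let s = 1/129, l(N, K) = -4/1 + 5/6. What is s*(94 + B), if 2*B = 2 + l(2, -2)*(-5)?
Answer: 1235/1548 ≈ 0.79780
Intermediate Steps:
l(N, K) = -19/6 (l(N, K) = -4*1 + 5*(⅙) = -4 + ⅚ = -19/6)
s = 1/129 ≈ 0.0077519
B = 107/12 (B = (2 - 19/6*(-5))/2 = (2 + 95/6)/2 = (½)*(107/6) = 107/12 ≈ 8.9167)
s*(94 + B) = (94 + 107/12)/129 = (1/129)*(1235/12) = 1235/1548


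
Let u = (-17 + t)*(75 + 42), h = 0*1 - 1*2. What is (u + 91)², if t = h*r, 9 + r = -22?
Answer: 28686736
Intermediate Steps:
r = -31 (r = -9 - 22 = -31)
h = -2 (h = 0 - 2 = -2)
t = 62 (t = -2*(-31) = 62)
u = 5265 (u = (-17 + 62)*(75 + 42) = 45*117 = 5265)
(u + 91)² = (5265 + 91)² = 5356² = 28686736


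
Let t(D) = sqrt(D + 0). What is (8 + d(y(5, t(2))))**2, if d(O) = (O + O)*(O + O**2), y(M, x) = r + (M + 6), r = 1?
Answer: 14077504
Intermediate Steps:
t(D) = sqrt(D)
y(M, x) = 7 + M (y(M, x) = 1 + (M + 6) = 1 + (6 + M) = 7 + M)
d(O) = 2*O*(O + O**2) (d(O) = (2*O)*(O + O**2) = 2*O*(O + O**2))
(8 + d(y(5, t(2))))**2 = (8 + 2*(7 + 5)**2*(1 + (7 + 5)))**2 = (8 + 2*12**2*(1 + 12))**2 = (8 + 2*144*13)**2 = (8 + 3744)**2 = 3752**2 = 14077504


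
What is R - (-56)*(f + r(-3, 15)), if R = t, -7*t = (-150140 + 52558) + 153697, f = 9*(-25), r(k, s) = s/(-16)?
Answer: -289365/14 ≈ -20669.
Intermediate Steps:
r(k, s) = -s/16 (r(k, s) = s*(-1/16) = -s/16)
f = -225
t = -56115/7 (t = -((-150140 + 52558) + 153697)/7 = -(-97582 + 153697)/7 = -⅐*56115 = -56115/7 ≈ -8016.4)
R = -56115/7 ≈ -8016.4
R - (-56)*(f + r(-3, 15)) = -56115/7 - (-56)*(-225 - 1/16*15) = -56115/7 - (-56)*(-225 - 15/16) = -56115/7 - (-56)*(-3615)/16 = -56115/7 - 1*25305/2 = -56115/7 - 25305/2 = -289365/14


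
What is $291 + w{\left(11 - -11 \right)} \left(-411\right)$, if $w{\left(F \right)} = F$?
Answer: $-8751$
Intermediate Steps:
$291 + w{\left(11 - -11 \right)} \left(-411\right) = 291 + \left(11 - -11\right) \left(-411\right) = 291 + \left(11 + 11\right) \left(-411\right) = 291 + 22 \left(-411\right) = 291 - 9042 = -8751$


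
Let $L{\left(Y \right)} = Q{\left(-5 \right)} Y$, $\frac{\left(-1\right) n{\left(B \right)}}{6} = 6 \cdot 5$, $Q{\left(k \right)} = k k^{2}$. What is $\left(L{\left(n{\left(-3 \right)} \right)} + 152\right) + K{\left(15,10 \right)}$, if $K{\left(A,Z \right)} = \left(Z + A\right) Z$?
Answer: $22902$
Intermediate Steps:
$Q{\left(k \right)} = k^{3}$
$n{\left(B \right)} = -180$ ($n{\left(B \right)} = - 6 \cdot 6 \cdot 5 = \left(-6\right) 30 = -180$)
$K{\left(A,Z \right)} = Z \left(A + Z\right)$ ($K{\left(A,Z \right)} = \left(A + Z\right) Z = Z \left(A + Z\right)$)
$L{\left(Y \right)} = - 125 Y$ ($L{\left(Y \right)} = \left(-5\right)^{3} Y = - 125 Y$)
$\left(L{\left(n{\left(-3 \right)} \right)} + 152\right) + K{\left(15,10 \right)} = \left(\left(-125\right) \left(-180\right) + 152\right) + 10 \left(15 + 10\right) = \left(22500 + 152\right) + 10 \cdot 25 = 22652 + 250 = 22902$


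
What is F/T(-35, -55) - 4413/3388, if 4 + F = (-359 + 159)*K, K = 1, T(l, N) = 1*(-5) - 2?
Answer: 94323/3388 ≈ 27.840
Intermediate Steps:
T(l, N) = -7 (T(l, N) = -5 - 2 = -7)
F = -204 (F = -4 + (-359 + 159)*1 = -4 - 200*1 = -4 - 200 = -204)
F/T(-35, -55) - 4413/3388 = -204/(-7) - 4413/3388 = -204*(-⅐) - 4413*1/3388 = 204/7 - 4413/3388 = 94323/3388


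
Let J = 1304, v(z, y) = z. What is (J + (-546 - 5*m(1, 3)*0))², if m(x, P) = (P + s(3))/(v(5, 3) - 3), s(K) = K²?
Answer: 574564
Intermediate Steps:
m(x, P) = 9/2 + P/2 (m(x, P) = (P + 3²)/(5 - 3) = (P + 9)/2 = (9 + P)*(½) = 9/2 + P/2)
(J + (-546 - 5*m(1, 3)*0))² = (1304 + (-546 - 5*(9/2 + (½)*3)*0))² = (1304 + (-546 - 5*(9/2 + 3/2)*0))² = (1304 + (-546 - 5*6*0))² = (1304 + (-546 - 30*0))² = (1304 + (-546 - 1*0))² = (1304 + (-546 + 0))² = (1304 - 546)² = 758² = 574564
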